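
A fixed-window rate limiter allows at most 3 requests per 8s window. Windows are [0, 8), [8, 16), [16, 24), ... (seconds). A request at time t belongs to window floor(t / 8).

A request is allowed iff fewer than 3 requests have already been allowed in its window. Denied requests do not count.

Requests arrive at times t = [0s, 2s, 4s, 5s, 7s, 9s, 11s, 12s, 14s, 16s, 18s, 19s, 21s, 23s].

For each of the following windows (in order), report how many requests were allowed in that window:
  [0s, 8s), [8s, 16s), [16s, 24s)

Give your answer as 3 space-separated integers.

Processing requests:
  req#1 t=0s (window 0): ALLOW
  req#2 t=2s (window 0): ALLOW
  req#3 t=4s (window 0): ALLOW
  req#4 t=5s (window 0): DENY
  req#5 t=7s (window 0): DENY
  req#6 t=9s (window 1): ALLOW
  req#7 t=11s (window 1): ALLOW
  req#8 t=12s (window 1): ALLOW
  req#9 t=14s (window 1): DENY
  req#10 t=16s (window 2): ALLOW
  req#11 t=18s (window 2): ALLOW
  req#12 t=19s (window 2): ALLOW
  req#13 t=21s (window 2): DENY
  req#14 t=23s (window 2): DENY

Allowed counts by window: 3 3 3

Answer: 3 3 3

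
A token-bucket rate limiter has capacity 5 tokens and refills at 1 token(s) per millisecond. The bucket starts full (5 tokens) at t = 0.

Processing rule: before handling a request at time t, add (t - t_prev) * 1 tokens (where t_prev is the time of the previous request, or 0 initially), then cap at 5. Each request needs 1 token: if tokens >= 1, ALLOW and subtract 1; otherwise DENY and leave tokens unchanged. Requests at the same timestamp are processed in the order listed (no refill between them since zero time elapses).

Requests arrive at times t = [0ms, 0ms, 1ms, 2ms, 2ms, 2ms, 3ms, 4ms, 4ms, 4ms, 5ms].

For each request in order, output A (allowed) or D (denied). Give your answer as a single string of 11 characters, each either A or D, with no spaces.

Simulating step by step:
  req#1 t=0ms: ALLOW
  req#2 t=0ms: ALLOW
  req#3 t=1ms: ALLOW
  req#4 t=2ms: ALLOW
  req#5 t=2ms: ALLOW
  req#6 t=2ms: ALLOW
  req#7 t=3ms: ALLOW
  req#8 t=4ms: ALLOW
  req#9 t=4ms: ALLOW
  req#10 t=4ms: DENY
  req#11 t=5ms: ALLOW

Answer: AAAAAAAAADA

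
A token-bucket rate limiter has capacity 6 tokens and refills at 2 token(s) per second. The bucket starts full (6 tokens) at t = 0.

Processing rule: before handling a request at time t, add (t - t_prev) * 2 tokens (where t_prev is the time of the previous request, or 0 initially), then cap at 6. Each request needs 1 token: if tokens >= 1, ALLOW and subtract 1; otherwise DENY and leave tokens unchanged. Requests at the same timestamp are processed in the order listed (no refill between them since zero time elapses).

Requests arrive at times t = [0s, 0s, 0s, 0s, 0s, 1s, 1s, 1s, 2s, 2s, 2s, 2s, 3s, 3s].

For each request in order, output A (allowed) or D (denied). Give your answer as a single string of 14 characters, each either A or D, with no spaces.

Simulating step by step:
  req#1 t=0s: ALLOW
  req#2 t=0s: ALLOW
  req#3 t=0s: ALLOW
  req#4 t=0s: ALLOW
  req#5 t=0s: ALLOW
  req#6 t=1s: ALLOW
  req#7 t=1s: ALLOW
  req#8 t=1s: ALLOW
  req#9 t=2s: ALLOW
  req#10 t=2s: ALLOW
  req#11 t=2s: DENY
  req#12 t=2s: DENY
  req#13 t=3s: ALLOW
  req#14 t=3s: ALLOW

Answer: AAAAAAAAAADDAA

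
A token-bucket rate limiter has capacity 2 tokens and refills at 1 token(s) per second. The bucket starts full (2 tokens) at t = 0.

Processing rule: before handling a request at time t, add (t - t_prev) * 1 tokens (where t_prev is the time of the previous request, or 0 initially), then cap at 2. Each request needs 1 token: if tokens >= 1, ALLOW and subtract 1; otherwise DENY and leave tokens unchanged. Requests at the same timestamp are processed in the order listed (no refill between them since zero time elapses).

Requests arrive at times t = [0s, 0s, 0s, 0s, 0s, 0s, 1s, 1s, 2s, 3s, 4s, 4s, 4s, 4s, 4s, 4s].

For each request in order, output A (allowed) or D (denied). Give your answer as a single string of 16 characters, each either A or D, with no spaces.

Answer: AADDDDADAAADDDDD

Derivation:
Simulating step by step:
  req#1 t=0s: ALLOW
  req#2 t=0s: ALLOW
  req#3 t=0s: DENY
  req#4 t=0s: DENY
  req#5 t=0s: DENY
  req#6 t=0s: DENY
  req#7 t=1s: ALLOW
  req#8 t=1s: DENY
  req#9 t=2s: ALLOW
  req#10 t=3s: ALLOW
  req#11 t=4s: ALLOW
  req#12 t=4s: DENY
  req#13 t=4s: DENY
  req#14 t=4s: DENY
  req#15 t=4s: DENY
  req#16 t=4s: DENY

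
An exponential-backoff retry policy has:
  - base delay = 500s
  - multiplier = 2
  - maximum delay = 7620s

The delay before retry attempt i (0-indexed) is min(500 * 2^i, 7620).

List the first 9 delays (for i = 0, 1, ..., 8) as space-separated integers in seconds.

Computing each delay:
  i=0: min(500*2^0, 7620) = 500
  i=1: min(500*2^1, 7620) = 1000
  i=2: min(500*2^2, 7620) = 2000
  i=3: min(500*2^3, 7620) = 4000
  i=4: min(500*2^4, 7620) = 7620
  i=5: min(500*2^5, 7620) = 7620
  i=6: min(500*2^6, 7620) = 7620
  i=7: min(500*2^7, 7620) = 7620
  i=8: min(500*2^8, 7620) = 7620

Answer: 500 1000 2000 4000 7620 7620 7620 7620 7620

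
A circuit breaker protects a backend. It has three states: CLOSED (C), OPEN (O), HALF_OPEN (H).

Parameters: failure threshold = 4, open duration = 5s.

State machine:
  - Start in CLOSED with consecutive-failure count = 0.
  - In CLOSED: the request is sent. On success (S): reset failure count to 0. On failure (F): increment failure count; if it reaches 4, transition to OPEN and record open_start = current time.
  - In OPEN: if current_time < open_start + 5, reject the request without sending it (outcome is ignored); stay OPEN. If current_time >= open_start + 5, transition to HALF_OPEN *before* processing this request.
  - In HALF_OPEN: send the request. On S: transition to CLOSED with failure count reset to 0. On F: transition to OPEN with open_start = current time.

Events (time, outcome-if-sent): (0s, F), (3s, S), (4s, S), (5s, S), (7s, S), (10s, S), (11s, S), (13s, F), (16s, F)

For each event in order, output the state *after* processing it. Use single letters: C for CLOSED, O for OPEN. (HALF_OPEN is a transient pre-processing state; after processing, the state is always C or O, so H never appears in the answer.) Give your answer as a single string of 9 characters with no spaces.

Answer: CCCCCCCCC

Derivation:
State after each event:
  event#1 t=0s outcome=F: state=CLOSED
  event#2 t=3s outcome=S: state=CLOSED
  event#3 t=4s outcome=S: state=CLOSED
  event#4 t=5s outcome=S: state=CLOSED
  event#5 t=7s outcome=S: state=CLOSED
  event#6 t=10s outcome=S: state=CLOSED
  event#7 t=11s outcome=S: state=CLOSED
  event#8 t=13s outcome=F: state=CLOSED
  event#9 t=16s outcome=F: state=CLOSED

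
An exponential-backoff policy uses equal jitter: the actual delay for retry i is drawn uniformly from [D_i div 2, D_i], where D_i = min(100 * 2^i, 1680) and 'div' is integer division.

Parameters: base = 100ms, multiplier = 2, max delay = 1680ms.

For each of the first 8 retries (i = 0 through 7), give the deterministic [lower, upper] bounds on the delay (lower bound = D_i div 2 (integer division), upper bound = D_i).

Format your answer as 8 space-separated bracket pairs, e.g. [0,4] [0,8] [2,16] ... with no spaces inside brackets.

Computing bounds per retry:
  i=0: D_i=min(100*2^0,1680)=100, bounds=[50,100]
  i=1: D_i=min(100*2^1,1680)=200, bounds=[100,200]
  i=2: D_i=min(100*2^2,1680)=400, bounds=[200,400]
  i=3: D_i=min(100*2^3,1680)=800, bounds=[400,800]
  i=4: D_i=min(100*2^4,1680)=1600, bounds=[800,1600]
  i=5: D_i=min(100*2^5,1680)=1680, bounds=[840,1680]
  i=6: D_i=min(100*2^6,1680)=1680, bounds=[840,1680]
  i=7: D_i=min(100*2^7,1680)=1680, bounds=[840,1680]

Answer: [50,100] [100,200] [200,400] [400,800] [800,1600] [840,1680] [840,1680] [840,1680]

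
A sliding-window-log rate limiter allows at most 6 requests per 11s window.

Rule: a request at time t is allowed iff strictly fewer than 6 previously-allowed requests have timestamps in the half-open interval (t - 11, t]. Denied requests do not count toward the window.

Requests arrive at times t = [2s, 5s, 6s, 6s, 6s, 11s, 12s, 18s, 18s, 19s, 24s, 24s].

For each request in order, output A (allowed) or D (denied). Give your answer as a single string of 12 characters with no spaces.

Answer: AAAAAADAAAAA

Derivation:
Tracking allowed requests in the window:
  req#1 t=2s: ALLOW
  req#2 t=5s: ALLOW
  req#3 t=6s: ALLOW
  req#4 t=6s: ALLOW
  req#5 t=6s: ALLOW
  req#6 t=11s: ALLOW
  req#7 t=12s: DENY
  req#8 t=18s: ALLOW
  req#9 t=18s: ALLOW
  req#10 t=19s: ALLOW
  req#11 t=24s: ALLOW
  req#12 t=24s: ALLOW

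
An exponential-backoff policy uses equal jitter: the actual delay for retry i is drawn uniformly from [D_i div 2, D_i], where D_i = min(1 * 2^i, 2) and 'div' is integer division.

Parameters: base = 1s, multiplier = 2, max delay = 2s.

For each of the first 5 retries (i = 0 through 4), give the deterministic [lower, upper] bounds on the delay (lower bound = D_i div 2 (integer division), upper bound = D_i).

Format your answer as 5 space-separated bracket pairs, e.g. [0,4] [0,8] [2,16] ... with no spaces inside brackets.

Answer: [0,1] [1,2] [1,2] [1,2] [1,2]

Derivation:
Computing bounds per retry:
  i=0: D_i=min(1*2^0,2)=1, bounds=[0,1]
  i=1: D_i=min(1*2^1,2)=2, bounds=[1,2]
  i=2: D_i=min(1*2^2,2)=2, bounds=[1,2]
  i=3: D_i=min(1*2^3,2)=2, bounds=[1,2]
  i=4: D_i=min(1*2^4,2)=2, bounds=[1,2]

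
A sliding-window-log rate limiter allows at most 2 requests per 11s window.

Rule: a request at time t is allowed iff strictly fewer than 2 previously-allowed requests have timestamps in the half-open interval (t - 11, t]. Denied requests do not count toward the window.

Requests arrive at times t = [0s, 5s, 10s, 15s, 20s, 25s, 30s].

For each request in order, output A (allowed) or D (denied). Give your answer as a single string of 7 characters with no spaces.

Answer: AADAADA

Derivation:
Tracking allowed requests in the window:
  req#1 t=0s: ALLOW
  req#2 t=5s: ALLOW
  req#3 t=10s: DENY
  req#4 t=15s: ALLOW
  req#5 t=20s: ALLOW
  req#6 t=25s: DENY
  req#7 t=30s: ALLOW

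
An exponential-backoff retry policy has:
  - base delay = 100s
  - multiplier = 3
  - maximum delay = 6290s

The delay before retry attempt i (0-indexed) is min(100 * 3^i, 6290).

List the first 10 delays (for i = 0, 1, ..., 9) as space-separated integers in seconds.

Answer: 100 300 900 2700 6290 6290 6290 6290 6290 6290

Derivation:
Computing each delay:
  i=0: min(100*3^0, 6290) = 100
  i=1: min(100*3^1, 6290) = 300
  i=2: min(100*3^2, 6290) = 900
  i=3: min(100*3^3, 6290) = 2700
  i=4: min(100*3^4, 6290) = 6290
  i=5: min(100*3^5, 6290) = 6290
  i=6: min(100*3^6, 6290) = 6290
  i=7: min(100*3^7, 6290) = 6290
  i=8: min(100*3^8, 6290) = 6290
  i=9: min(100*3^9, 6290) = 6290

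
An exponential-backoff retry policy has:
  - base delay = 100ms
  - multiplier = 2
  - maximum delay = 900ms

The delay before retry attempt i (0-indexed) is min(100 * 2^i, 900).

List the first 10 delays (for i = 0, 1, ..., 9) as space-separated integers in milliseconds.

Answer: 100 200 400 800 900 900 900 900 900 900

Derivation:
Computing each delay:
  i=0: min(100*2^0, 900) = 100
  i=1: min(100*2^1, 900) = 200
  i=2: min(100*2^2, 900) = 400
  i=3: min(100*2^3, 900) = 800
  i=4: min(100*2^4, 900) = 900
  i=5: min(100*2^5, 900) = 900
  i=6: min(100*2^6, 900) = 900
  i=7: min(100*2^7, 900) = 900
  i=8: min(100*2^8, 900) = 900
  i=9: min(100*2^9, 900) = 900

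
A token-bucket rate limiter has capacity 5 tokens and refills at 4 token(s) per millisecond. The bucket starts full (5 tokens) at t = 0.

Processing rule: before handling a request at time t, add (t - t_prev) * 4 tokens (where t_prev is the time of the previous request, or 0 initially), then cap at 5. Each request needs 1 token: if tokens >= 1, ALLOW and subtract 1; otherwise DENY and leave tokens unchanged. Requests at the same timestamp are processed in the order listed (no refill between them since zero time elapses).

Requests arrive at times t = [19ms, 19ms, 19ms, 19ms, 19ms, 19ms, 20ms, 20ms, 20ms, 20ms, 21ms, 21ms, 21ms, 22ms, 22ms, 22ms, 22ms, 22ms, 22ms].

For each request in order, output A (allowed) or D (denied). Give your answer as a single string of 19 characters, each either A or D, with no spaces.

Simulating step by step:
  req#1 t=19ms: ALLOW
  req#2 t=19ms: ALLOW
  req#3 t=19ms: ALLOW
  req#4 t=19ms: ALLOW
  req#5 t=19ms: ALLOW
  req#6 t=19ms: DENY
  req#7 t=20ms: ALLOW
  req#8 t=20ms: ALLOW
  req#9 t=20ms: ALLOW
  req#10 t=20ms: ALLOW
  req#11 t=21ms: ALLOW
  req#12 t=21ms: ALLOW
  req#13 t=21ms: ALLOW
  req#14 t=22ms: ALLOW
  req#15 t=22ms: ALLOW
  req#16 t=22ms: ALLOW
  req#17 t=22ms: ALLOW
  req#18 t=22ms: ALLOW
  req#19 t=22ms: DENY

Answer: AAAAADAAAAAAAAAAAAD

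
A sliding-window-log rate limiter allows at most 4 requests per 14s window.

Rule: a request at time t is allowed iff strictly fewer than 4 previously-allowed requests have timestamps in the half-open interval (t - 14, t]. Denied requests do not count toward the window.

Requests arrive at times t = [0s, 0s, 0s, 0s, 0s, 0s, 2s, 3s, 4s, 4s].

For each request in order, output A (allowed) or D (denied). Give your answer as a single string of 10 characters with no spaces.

Answer: AAAADDDDDD

Derivation:
Tracking allowed requests in the window:
  req#1 t=0s: ALLOW
  req#2 t=0s: ALLOW
  req#3 t=0s: ALLOW
  req#4 t=0s: ALLOW
  req#5 t=0s: DENY
  req#6 t=0s: DENY
  req#7 t=2s: DENY
  req#8 t=3s: DENY
  req#9 t=4s: DENY
  req#10 t=4s: DENY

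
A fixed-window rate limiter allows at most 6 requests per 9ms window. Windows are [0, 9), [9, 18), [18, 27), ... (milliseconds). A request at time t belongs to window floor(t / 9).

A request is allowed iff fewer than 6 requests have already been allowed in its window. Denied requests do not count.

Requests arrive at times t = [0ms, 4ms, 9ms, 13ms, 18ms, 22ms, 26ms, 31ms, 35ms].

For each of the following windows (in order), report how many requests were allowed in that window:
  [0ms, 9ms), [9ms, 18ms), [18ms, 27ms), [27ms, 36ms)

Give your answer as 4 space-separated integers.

Answer: 2 2 3 2

Derivation:
Processing requests:
  req#1 t=0ms (window 0): ALLOW
  req#2 t=4ms (window 0): ALLOW
  req#3 t=9ms (window 1): ALLOW
  req#4 t=13ms (window 1): ALLOW
  req#5 t=18ms (window 2): ALLOW
  req#6 t=22ms (window 2): ALLOW
  req#7 t=26ms (window 2): ALLOW
  req#8 t=31ms (window 3): ALLOW
  req#9 t=35ms (window 3): ALLOW

Allowed counts by window: 2 2 3 2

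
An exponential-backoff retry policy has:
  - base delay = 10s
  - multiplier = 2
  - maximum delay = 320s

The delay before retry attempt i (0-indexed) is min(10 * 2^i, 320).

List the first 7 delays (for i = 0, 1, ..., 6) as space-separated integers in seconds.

Answer: 10 20 40 80 160 320 320

Derivation:
Computing each delay:
  i=0: min(10*2^0, 320) = 10
  i=1: min(10*2^1, 320) = 20
  i=2: min(10*2^2, 320) = 40
  i=3: min(10*2^3, 320) = 80
  i=4: min(10*2^4, 320) = 160
  i=5: min(10*2^5, 320) = 320
  i=6: min(10*2^6, 320) = 320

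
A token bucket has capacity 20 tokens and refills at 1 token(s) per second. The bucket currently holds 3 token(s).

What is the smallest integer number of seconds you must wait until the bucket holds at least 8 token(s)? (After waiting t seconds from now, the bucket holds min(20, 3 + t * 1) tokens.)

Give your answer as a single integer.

Need 3 + t * 1 >= 8, so t >= 5/1.
Smallest integer t = ceil(5/1) = 5.

Answer: 5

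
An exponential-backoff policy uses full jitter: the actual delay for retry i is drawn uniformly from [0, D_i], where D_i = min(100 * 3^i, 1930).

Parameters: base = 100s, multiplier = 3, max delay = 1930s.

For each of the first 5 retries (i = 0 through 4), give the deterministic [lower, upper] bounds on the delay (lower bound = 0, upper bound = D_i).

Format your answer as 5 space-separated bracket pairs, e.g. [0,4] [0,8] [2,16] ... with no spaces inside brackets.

Computing bounds per retry:
  i=0: D_i=min(100*3^0,1930)=100, bounds=[0,100]
  i=1: D_i=min(100*3^1,1930)=300, bounds=[0,300]
  i=2: D_i=min(100*3^2,1930)=900, bounds=[0,900]
  i=3: D_i=min(100*3^3,1930)=1930, bounds=[0,1930]
  i=4: D_i=min(100*3^4,1930)=1930, bounds=[0,1930]

Answer: [0,100] [0,300] [0,900] [0,1930] [0,1930]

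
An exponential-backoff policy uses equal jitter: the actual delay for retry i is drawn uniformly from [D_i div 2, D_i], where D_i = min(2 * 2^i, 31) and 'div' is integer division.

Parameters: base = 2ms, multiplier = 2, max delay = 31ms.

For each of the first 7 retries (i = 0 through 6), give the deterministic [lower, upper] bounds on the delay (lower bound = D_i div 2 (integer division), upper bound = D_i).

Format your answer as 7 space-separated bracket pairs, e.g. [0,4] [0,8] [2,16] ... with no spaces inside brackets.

Answer: [1,2] [2,4] [4,8] [8,16] [15,31] [15,31] [15,31]

Derivation:
Computing bounds per retry:
  i=0: D_i=min(2*2^0,31)=2, bounds=[1,2]
  i=1: D_i=min(2*2^1,31)=4, bounds=[2,4]
  i=2: D_i=min(2*2^2,31)=8, bounds=[4,8]
  i=3: D_i=min(2*2^3,31)=16, bounds=[8,16]
  i=4: D_i=min(2*2^4,31)=31, bounds=[15,31]
  i=5: D_i=min(2*2^5,31)=31, bounds=[15,31]
  i=6: D_i=min(2*2^6,31)=31, bounds=[15,31]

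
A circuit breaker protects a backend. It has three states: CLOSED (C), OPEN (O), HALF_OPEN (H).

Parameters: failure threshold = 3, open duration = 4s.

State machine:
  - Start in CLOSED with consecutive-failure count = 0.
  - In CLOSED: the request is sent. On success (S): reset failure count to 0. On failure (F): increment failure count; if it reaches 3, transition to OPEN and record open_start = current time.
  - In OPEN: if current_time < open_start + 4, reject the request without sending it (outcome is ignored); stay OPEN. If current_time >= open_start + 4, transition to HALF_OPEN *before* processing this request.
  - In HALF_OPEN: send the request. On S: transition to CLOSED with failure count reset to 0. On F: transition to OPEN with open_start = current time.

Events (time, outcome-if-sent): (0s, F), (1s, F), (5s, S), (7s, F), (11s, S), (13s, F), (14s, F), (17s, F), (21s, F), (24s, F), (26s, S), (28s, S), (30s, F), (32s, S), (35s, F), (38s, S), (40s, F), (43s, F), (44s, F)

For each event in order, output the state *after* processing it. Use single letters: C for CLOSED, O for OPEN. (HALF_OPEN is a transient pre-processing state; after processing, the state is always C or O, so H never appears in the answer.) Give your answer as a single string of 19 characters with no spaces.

State after each event:
  event#1 t=0s outcome=F: state=CLOSED
  event#2 t=1s outcome=F: state=CLOSED
  event#3 t=5s outcome=S: state=CLOSED
  event#4 t=7s outcome=F: state=CLOSED
  event#5 t=11s outcome=S: state=CLOSED
  event#6 t=13s outcome=F: state=CLOSED
  event#7 t=14s outcome=F: state=CLOSED
  event#8 t=17s outcome=F: state=OPEN
  event#9 t=21s outcome=F: state=OPEN
  event#10 t=24s outcome=F: state=OPEN
  event#11 t=26s outcome=S: state=CLOSED
  event#12 t=28s outcome=S: state=CLOSED
  event#13 t=30s outcome=F: state=CLOSED
  event#14 t=32s outcome=S: state=CLOSED
  event#15 t=35s outcome=F: state=CLOSED
  event#16 t=38s outcome=S: state=CLOSED
  event#17 t=40s outcome=F: state=CLOSED
  event#18 t=43s outcome=F: state=CLOSED
  event#19 t=44s outcome=F: state=OPEN

Answer: CCCCCCCOOOCCCCCCCCO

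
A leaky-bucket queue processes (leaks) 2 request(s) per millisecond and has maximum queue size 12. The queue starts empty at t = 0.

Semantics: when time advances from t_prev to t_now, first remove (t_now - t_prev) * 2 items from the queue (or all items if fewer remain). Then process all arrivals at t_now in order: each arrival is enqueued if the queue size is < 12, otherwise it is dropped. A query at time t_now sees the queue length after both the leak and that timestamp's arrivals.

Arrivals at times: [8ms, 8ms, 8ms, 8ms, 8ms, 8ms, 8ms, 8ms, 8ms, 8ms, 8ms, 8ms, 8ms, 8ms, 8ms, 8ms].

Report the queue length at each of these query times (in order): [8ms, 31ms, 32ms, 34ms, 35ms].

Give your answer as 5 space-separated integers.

Answer: 12 0 0 0 0

Derivation:
Queue lengths at query times:
  query t=8ms: backlog = 12
  query t=31ms: backlog = 0
  query t=32ms: backlog = 0
  query t=34ms: backlog = 0
  query t=35ms: backlog = 0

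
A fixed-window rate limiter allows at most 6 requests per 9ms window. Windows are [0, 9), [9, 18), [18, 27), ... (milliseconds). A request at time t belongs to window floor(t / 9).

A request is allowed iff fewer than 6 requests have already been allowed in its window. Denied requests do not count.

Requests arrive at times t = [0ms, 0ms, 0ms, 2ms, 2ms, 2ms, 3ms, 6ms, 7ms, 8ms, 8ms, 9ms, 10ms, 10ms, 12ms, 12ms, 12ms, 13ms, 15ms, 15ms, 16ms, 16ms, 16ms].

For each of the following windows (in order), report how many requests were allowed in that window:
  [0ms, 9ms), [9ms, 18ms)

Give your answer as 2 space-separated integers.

Answer: 6 6

Derivation:
Processing requests:
  req#1 t=0ms (window 0): ALLOW
  req#2 t=0ms (window 0): ALLOW
  req#3 t=0ms (window 0): ALLOW
  req#4 t=2ms (window 0): ALLOW
  req#5 t=2ms (window 0): ALLOW
  req#6 t=2ms (window 0): ALLOW
  req#7 t=3ms (window 0): DENY
  req#8 t=6ms (window 0): DENY
  req#9 t=7ms (window 0): DENY
  req#10 t=8ms (window 0): DENY
  req#11 t=8ms (window 0): DENY
  req#12 t=9ms (window 1): ALLOW
  req#13 t=10ms (window 1): ALLOW
  req#14 t=10ms (window 1): ALLOW
  req#15 t=12ms (window 1): ALLOW
  req#16 t=12ms (window 1): ALLOW
  req#17 t=12ms (window 1): ALLOW
  req#18 t=13ms (window 1): DENY
  req#19 t=15ms (window 1): DENY
  req#20 t=15ms (window 1): DENY
  req#21 t=16ms (window 1): DENY
  req#22 t=16ms (window 1): DENY
  req#23 t=16ms (window 1): DENY

Allowed counts by window: 6 6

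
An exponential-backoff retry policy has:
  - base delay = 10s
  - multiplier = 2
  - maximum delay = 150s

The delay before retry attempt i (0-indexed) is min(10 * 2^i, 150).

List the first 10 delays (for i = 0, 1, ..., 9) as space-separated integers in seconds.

Answer: 10 20 40 80 150 150 150 150 150 150

Derivation:
Computing each delay:
  i=0: min(10*2^0, 150) = 10
  i=1: min(10*2^1, 150) = 20
  i=2: min(10*2^2, 150) = 40
  i=3: min(10*2^3, 150) = 80
  i=4: min(10*2^4, 150) = 150
  i=5: min(10*2^5, 150) = 150
  i=6: min(10*2^6, 150) = 150
  i=7: min(10*2^7, 150) = 150
  i=8: min(10*2^8, 150) = 150
  i=9: min(10*2^9, 150) = 150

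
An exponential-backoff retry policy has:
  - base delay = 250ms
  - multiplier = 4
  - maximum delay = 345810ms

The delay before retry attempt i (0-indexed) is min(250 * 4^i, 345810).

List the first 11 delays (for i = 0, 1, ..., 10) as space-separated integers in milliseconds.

Answer: 250 1000 4000 16000 64000 256000 345810 345810 345810 345810 345810

Derivation:
Computing each delay:
  i=0: min(250*4^0, 345810) = 250
  i=1: min(250*4^1, 345810) = 1000
  i=2: min(250*4^2, 345810) = 4000
  i=3: min(250*4^3, 345810) = 16000
  i=4: min(250*4^4, 345810) = 64000
  i=5: min(250*4^5, 345810) = 256000
  i=6: min(250*4^6, 345810) = 345810
  i=7: min(250*4^7, 345810) = 345810
  i=8: min(250*4^8, 345810) = 345810
  i=9: min(250*4^9, 345810) = 345810
  i=10: min(250*4^10, 345810) = 345810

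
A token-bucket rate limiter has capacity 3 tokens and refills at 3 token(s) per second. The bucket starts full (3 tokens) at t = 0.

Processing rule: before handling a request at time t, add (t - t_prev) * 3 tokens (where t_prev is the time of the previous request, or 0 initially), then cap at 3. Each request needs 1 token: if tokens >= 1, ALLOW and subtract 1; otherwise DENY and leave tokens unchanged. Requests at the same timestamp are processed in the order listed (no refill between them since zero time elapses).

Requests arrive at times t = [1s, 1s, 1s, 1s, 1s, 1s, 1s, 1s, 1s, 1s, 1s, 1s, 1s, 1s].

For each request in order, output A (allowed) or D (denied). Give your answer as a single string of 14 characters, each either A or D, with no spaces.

Simulating step by step:
  req#1 t=1s: ALLOW
  req#2 t=1s: ALLOW
  req#3 t=1s: ALLOW
  req#4 t=1s: DENY
  req#5 t=1s: DENY
  req#6 t=1s: DENY
  req#7 t=1s: DENY
  req#8 t=1s: DENY
  req#9 t=1s: DENY
  req#10 t=1s: DENY
  req#11 t=1s: DENY
  req#12 t=1s: DENY
  req#13 t=1s: DENY
  req#14 t=1s: DENY

Answer: AAADDDDDDDDDDD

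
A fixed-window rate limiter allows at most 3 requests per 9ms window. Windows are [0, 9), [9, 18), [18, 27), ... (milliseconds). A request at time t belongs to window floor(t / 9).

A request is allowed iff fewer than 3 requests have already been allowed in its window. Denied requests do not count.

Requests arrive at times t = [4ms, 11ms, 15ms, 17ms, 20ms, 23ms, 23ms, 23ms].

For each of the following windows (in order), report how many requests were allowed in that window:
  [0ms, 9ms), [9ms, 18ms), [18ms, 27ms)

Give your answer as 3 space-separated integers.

Answer: 1 3 3

Derivation:
Processing requests:
  req#1 t=4ms (window 0): ALLOW
  req#2 t=11ms (window 1): ALLOW
  req#3 t=15ms (window 1): ALLOW
  req#4 t=17ms (window 1): ALLOW
  req#5 t=20ms (window 2): ALLOW
  req#6 t=23ms (window 2): ALLOW
  req#7 t=23ms (window 2): ALLOW
  req#8 t=23ms (window 2): DENY

Allowed counts by window: 1 3 3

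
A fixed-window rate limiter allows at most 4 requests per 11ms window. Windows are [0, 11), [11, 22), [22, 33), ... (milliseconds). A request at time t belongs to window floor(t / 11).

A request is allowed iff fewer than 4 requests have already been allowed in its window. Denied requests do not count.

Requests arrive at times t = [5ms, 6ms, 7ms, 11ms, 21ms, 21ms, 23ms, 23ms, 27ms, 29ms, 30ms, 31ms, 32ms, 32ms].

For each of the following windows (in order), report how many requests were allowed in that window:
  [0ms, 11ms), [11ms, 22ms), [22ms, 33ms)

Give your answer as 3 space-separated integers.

Processing requests:
  req#1 t=5ms (window 0): ALLOW
  req#2 t=6ms (window 0): ALLOW
  req#3 t=7ms (window 0): ALLOW
  req#4 t=11ms (window 1): ALLOW
  req#5 t=21ms (window 1): ALLOW
  req#6 t=21ms (window 1): ALLOW
  req#7 t=23ms (window 2): ALLOW
  req#8 t=23ms (window 2): ALLOW
  req#9 t=27ms (window 2): ALLOW
  req#10 t=29ms (window 2): ALLOW
  req#11 t=30ms (window 2): DENY
  req#12 t=31ms (window 2): DENY
  req#13 t=32ms (window 2): DENY
  req#14 t=32ms (window 2): DENY

Allowed counts by window: 3 3 4

Answer: 3 3 4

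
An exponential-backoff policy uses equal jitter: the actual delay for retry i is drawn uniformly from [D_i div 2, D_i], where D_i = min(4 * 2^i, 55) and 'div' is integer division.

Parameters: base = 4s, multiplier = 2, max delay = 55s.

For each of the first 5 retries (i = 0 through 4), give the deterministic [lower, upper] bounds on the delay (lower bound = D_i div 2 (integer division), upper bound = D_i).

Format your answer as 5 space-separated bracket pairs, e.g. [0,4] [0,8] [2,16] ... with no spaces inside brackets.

Computing bounds per retry:
  i=0: D_i=min(4*2^0,55)=4, bounds=[2,4]
  i=1: D_i=min(4*2^1,55)=8, bounds=[4,8]
  i=2: D_i=min(4*2^2,55)=16, bounds=[8,16]
  i=3: D_i=min(4*2^3,55)=32, bounds=[16,32]
  i=4: D_i=min(4*2^4,55)=55, bounds=[27,55]

Answer: [2,4] [4,8] [8,16] [16,32] [27,55]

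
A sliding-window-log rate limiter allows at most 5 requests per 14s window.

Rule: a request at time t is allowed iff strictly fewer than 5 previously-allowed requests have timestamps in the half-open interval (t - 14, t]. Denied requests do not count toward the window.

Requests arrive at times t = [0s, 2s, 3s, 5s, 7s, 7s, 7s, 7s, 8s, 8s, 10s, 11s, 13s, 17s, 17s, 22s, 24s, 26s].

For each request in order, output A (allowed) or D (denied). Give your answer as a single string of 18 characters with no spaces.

Answer: AAAAADDDDDDDDAAAAA

Derivation:
Tracking allowed requests in the window:
  req#1 t=0s: ALLOW
  req#2 t=2s: ALLOW
  req#3 t=3s: ALLOW
  req#4 t=5s: ALLOW
  req#5 t=7s: ALLOW
  req#6 t=7s: DENY
  req#7 t=7s: DENY
  req#8 t=7s: DENY
  req#9 t=8s: DENY
  req#10 t=8s: DENY
  req#11 t=10s: DENY
  req#12 t=11s: DENY
  req#13 t=13s: DENY
  req#14 t=17s: ALLOW
  req#15 t=17s: ALLOW
  req#16 t=22s: ALLOW
  req#17 t=24s: ALLOW
  req#18 t=26s: ALLOW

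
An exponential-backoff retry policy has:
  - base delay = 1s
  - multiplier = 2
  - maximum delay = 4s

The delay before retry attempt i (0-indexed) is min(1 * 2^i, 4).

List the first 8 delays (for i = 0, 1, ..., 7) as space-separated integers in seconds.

Computing each delay:
  i=0: min(1*2^0, 4) = 1
  i=1: min(1*2^1, 4) = 2
  i=2: min(1*2^2, 4) = 4
  i=3: min(1*2^3, 4) = 4
  i=4: min(1*2^4, 4) = 4
  i=5: min(1*2^5, 4) = 4
  i=6: min(1*2^6, 4) = 4
  i=7: min(1*2^7, 4) = 4

Answer: 1 2 4 4 4 4 4 4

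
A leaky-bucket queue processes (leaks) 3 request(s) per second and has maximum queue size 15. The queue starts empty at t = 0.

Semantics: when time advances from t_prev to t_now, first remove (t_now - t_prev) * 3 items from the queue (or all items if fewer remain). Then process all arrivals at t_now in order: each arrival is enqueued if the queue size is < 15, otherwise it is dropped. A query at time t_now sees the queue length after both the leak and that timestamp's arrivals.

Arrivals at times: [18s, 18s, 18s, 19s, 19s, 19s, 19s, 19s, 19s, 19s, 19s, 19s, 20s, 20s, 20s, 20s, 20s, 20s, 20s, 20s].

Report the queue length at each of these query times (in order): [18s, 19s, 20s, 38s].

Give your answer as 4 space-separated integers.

Answer: 3 9 14 0

Derivation:
Queue lengths at query times:
  query t=18s: backlog = 3
  query t=19s: backlog = 9
  query t=20s: backlog = 14
  query t=38s: backlog = 0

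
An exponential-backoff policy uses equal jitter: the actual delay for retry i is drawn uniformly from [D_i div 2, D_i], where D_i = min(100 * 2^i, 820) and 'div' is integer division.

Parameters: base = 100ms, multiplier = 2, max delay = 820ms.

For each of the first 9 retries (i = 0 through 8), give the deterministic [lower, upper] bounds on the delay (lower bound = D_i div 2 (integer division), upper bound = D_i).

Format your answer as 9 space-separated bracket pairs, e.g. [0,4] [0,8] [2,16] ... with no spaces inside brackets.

Answer: [50,100] [100,200] [200,400] [400,800] [410,820] [410,820] [410,820] [410,820] [410,820]

Derivation:
Computing bounds per retry:
  i=0: D_i=min(100*2^0,820)=100, bounds=[50,100]
  i=1: D_i=min(100*2^1,820)=200, bounds=[100,200]
  i=2: D_i=min(100*2^2,820)=400, bounds=[200,400]
  i=3: D_i=min(100*2^3,820)=800, bounds=[400,800]
  i=4: D_i=min(100*2^4,820)=820, bounds=[410,820]
  i=5: D_i=min(100*2^5,820)=820, bounds=[410,820]
  i=6: D_i=min(100*2^6,820)=820, bounds=[410,820]
  i=7: D_i=min(100*2^7,820)=820, bounds=[410,820]
  i=8: D_i=min(100*2^8,820)=820, bounds=[410,820]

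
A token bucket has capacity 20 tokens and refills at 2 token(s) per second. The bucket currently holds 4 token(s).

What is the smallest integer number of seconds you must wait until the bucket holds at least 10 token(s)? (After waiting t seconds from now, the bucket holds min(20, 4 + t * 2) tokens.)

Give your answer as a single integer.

Answer: 3

Derivation:
Need 4 + t * 2 >= 10, so t >= 6/2.
Smallest integer t = ceil(6/2) = 3.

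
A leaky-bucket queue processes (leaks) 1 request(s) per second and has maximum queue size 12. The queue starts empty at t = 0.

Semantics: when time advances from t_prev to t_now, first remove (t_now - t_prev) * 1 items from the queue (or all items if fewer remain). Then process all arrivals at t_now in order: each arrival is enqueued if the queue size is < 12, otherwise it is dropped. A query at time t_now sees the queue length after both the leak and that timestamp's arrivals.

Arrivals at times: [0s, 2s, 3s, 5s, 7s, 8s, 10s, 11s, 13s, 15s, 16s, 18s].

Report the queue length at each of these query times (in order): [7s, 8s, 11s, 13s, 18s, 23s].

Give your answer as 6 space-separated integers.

Answer: 1 1 1 1 1 0

Derivation:
Queue lengths at query times:
  query t=7s: backlog = 1
  query t=8s: backlog = 1
  query t=11s: backlog = 1
  query t=13s: backlog = 1
  query t=18s: backlog = 1
  query t=23s: backlog = 0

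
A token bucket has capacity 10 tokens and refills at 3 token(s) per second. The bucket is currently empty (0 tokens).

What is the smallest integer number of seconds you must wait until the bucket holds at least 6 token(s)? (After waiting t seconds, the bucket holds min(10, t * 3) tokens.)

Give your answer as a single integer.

Answer: 2

Derivation:
Need t * 3 >= 6, so t >= 6/3.
Smallest integer t = ceil(6/3) = 2.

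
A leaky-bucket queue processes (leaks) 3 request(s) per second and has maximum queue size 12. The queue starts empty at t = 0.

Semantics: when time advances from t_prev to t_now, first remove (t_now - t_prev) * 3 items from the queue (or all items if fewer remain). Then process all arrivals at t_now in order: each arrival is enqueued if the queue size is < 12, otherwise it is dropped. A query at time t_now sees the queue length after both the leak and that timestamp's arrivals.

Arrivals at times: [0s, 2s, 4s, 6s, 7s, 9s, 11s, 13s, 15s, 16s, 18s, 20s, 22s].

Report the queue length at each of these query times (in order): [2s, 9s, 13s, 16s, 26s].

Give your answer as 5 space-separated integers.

Answer: 1 1 1 1 0

Derivation:
Queue lengths at query times:
  query t=2s: backlog = 1
  query t=9s: backlog = 1
  query t=13s: backlog = 1
  query t=16s: backlog = 1
  query t=26s: backlog = 0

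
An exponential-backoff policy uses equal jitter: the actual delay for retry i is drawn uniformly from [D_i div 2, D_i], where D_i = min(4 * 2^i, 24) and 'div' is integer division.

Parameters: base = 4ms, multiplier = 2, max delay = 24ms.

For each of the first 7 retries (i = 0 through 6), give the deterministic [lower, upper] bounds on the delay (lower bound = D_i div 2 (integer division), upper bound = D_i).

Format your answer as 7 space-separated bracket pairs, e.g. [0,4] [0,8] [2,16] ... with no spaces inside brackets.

Computing bounds per retry:
  i=0: D_i=min(4*2^0,24)=4, bounds=[2,4]
  i=1: D_i=min(4*2^1,24)=8, bounds=[4,8]
  i=2: D_i=min(4*2^2,24)=16, bounds=[8,16]
  i=3: D_i=min(4*2^3,24)=24, bounds=[12,24]
  i=4: D_i=min(4*2^4,24)=24, bounds=[12,24]
  i=5: D_i=min(4*2^5,24)=24, bounds=[12,24]
  i=6: D_i=min(4*2^6,24)=24, bounds=[12,24]

Answer: [2,4] [4,8] [8,16] [12,24] [12,24] [12,24] [12,24]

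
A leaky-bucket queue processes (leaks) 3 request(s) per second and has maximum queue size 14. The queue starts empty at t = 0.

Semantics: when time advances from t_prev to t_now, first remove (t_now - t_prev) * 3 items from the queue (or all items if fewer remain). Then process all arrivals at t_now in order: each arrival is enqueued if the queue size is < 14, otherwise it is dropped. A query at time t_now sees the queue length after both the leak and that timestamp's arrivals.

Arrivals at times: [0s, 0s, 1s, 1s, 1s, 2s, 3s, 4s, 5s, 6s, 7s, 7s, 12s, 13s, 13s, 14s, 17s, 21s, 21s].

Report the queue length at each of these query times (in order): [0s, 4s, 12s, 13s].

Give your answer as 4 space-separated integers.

Queue lengths at query times:
  query t=0s: backlog = 2
  query t=4s: backlog = 1
  query t=12s: backlog = 1
  query t=13s: backlog = 2

Answer: 2 1 1 2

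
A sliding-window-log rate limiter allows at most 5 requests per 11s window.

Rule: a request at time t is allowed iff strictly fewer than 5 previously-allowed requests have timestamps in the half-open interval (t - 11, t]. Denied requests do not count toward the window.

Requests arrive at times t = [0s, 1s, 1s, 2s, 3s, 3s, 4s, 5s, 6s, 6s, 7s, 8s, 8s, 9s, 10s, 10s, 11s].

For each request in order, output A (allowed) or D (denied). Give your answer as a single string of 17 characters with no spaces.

Answer: AAAAADDDDDDDDDDDA

Derivation:
Tracking allowed requests in the window:
  req#1 t=0s: ALLOW
  req#2 t=1s: ALLOW
  req#3 t=1s: ALLOW
  req#4 t=2s: ALLOW
  req#5 t=3s: ALLOW
  req#6 t=3s: DENY
  req#7 t=4s: DENY
  req#8 t=5s: DENY
  req#9 t=6s: DENY
  req#10 t=6s: DENY
  req#11 t=7s: DENY
  req#12 t=8s: DENY
  req#13 t=8s: DENY
  req#14 t=9s: DENY
  req#15 t=10s: DENY
  req#16 t=10s: DENY
  req#17 t=11s: ALLOW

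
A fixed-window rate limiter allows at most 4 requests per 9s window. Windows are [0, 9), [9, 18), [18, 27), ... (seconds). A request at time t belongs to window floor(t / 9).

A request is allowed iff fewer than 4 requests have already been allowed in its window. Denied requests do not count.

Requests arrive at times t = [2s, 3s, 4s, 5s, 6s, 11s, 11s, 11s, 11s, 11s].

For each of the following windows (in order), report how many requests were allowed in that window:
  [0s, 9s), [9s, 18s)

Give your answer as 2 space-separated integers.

Processing requests:
  req#1 t=2s (window 0): ALLOW
  req#2 t=3s (window 0): ALLOW
  req#3 t=4s (window 0): ALLOW
  req#4 t=5s (window 0): ALLOW
  req#5 t=6s (window 0): DENY
  req#6 t=11s (window 1): ALLOW
  req#7 t=11s (window 1): ALLOW
  req#8 t=11s (window 1): ALLOW
  req#9 t=11s (window 1): ALLOW
  req#10 t=11s (window 1): DENY

Allowed counts by window: 4 4

Answer: 4 4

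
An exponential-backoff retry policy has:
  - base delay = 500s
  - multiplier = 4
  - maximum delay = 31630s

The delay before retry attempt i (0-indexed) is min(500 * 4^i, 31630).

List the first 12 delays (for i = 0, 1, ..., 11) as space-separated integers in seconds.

Computing each delay:
  i=0: min(500*4^0, 31630) = 500
  i=1: min(500*4^1, 31630) = 2000
  i=2: min(500*4^2, 31630) = 8000
  i=3: min(500*4^3, 31630) = 31630
  i=4: min(500*4^4, 31630) = 31630
  i=5: min(500*4^5, 31630) = 31630
  i=6: min(500*4^6, 31630) = 31630
  i=7: min(500*4^7, 31630) = 31630
  i=8: min(500*4^8, 31630) = 31630
  i=9: min(500*4^9, 31630) = 31630
  i=10: min(500*4^10, 31630) = 31630
  i=11: min(500*4^11, 31630) = 31630

Answer: 500 2000 8000 31630 31630 31630 31630 31630 31630 31630 31630 31630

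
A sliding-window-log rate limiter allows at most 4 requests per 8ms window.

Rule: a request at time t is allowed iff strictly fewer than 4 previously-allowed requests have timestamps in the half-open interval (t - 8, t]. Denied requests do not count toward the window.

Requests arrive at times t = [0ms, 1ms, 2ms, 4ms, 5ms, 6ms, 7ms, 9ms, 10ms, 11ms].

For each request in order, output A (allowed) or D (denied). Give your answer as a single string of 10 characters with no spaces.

Answer: AAAADDDAAA

Derivation:
Tracking allowed requests in the window:
  req#1 t=0ms: ALLOW
  req#2 t=1ms: ALLOW
  req#3 t=2ms: ALLOW
  req#4 t=4ms: ALLOW
  req#5 t=5ms: DENY
  req#6 t=6ms: DENY
  req#7 t=7ms: DENY
  req#8 t=9ms: ALLOW
  req#9 t=10ms: ALLOW
  req#10 t=11ms: ALLOW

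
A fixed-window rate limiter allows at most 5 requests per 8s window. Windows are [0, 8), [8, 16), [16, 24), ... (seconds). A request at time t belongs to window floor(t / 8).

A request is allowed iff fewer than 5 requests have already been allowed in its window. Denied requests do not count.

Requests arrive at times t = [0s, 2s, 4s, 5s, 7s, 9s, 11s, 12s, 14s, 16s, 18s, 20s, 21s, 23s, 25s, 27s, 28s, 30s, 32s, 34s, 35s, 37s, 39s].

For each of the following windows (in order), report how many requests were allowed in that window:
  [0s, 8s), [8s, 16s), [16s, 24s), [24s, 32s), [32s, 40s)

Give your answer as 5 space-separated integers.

Processing requests:
  req#1 t=0s (window 0): ALLOW
  req#2 t=2s (window 0): ALLOW
  req#3 t=4s (window 0): ALLOW
  req#4 t=5s (window 0): ALLOW
  req#5 t=7s (window 0): ALLOW
  req#6 t=9s (window 1): ALLOW
  req#7 t=11s (window 1): ALLOW
  req#8 t=12s (window 1): ALLOW
  req#9 t=14s (window 1): ALLOW
  req#10 t=16s (window 2): ALLOW
  req#11 t=18s (window 2): ALLOW
  req#12 t=20s (window 2): ALLOW
  req#13 t=21s (window 2): ALLOW
  req#14 t=23s (window 2): ALLOW
  req#15 t=25s (window 3): ALLOW
  req#16 t=27s (window 3): ALLOW
  req#17 t=28s (window 3): ALLOW
  req#18 t=30s (window 3): ALLOW
  req#19 t=32s (window 4): ALLOW
  req#20 t=34s (window 4): ALLOW
  req#21 t=35s (window 4): ALLOW
  req#22 t=37s (window 4): ALLOW
  req#23 t=39s (window 4): ALLOW

Allowed counts by window: 5 4 5 4 5

Answer: 5 4 5 4 5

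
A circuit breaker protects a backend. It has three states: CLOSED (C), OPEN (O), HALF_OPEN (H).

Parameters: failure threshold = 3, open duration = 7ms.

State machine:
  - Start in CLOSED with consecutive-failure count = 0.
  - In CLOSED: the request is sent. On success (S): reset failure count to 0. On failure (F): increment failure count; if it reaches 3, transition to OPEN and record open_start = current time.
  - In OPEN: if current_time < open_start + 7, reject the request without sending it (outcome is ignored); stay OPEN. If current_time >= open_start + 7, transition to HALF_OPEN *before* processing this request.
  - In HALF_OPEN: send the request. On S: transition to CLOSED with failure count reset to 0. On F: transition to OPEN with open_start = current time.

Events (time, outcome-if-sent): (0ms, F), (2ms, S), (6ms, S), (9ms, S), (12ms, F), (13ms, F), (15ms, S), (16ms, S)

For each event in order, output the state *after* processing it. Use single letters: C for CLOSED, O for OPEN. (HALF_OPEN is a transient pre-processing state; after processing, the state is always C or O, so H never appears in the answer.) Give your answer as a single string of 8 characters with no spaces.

State after each event:
  event#1 t=0ms outcome=F: state=CLOSED
  event#2 t=2ms outcome=S: state=CLOSED
  event#3 t=6ms outcome=S: state=CLOSED
  event#4 t=9ms outcome=S: state=CLOSED
  event#5 t=12ms outcome=F: state=CLOSED
  event#6 t=13ms outcome=F: state=CLOSED
  event#7 t=15ms outcome=S: state=CLOSED
  event#8 t=16ms outcome=S: state=CLOSED

Answer: CCCCCCCC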